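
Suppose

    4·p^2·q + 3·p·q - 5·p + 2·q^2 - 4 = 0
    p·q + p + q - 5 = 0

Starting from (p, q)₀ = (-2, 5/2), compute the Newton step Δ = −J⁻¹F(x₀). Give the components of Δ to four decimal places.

At (-2, 5/2): F = (43.5000, -9.5000).
Jacobian J = [[8·p·q + 3·q - 5, 4·p^2 + 3·p + 4·q], [q + 1, p + 1]].
At the point, J = [[-37.5000, 20.0000], [3.5000, -1.0000]] (det J = -32.5000).
Solving J·Δ = −F gives Δ = (4.5077, 6.2769).

(4.5077, 6.2769)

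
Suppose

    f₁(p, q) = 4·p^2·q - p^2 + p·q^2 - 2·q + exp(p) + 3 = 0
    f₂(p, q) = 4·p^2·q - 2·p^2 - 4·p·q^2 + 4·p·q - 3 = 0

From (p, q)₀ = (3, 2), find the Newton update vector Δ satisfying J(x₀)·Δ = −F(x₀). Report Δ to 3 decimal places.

(-0.964, -0.660)

At (3, 2): F = (94.08554, 27.000).
Jacobian J = [[8·p·q - 2·p + q^2 + exp(p), 4·p^2 + 2·p·q - 2], [8·p·q - 4·p - 4·q^2 + 4·q, 4·p^2 - 8·p·q + 4·p]].
At the point, J = [[66.08554, 46.000], [28.000, 0.000]] (det J = -1288.000).
Solving J·Δ = −F gives Δ = (-0.964, -0.660).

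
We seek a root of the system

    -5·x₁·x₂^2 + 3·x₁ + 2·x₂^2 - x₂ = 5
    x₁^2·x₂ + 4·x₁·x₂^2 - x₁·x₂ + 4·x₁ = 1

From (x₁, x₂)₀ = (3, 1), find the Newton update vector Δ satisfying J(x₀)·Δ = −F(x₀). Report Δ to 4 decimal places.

(-1.6598, -0.2474)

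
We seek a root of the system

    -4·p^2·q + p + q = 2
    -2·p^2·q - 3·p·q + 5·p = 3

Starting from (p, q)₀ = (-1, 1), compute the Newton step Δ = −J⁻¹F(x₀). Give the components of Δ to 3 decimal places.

At (-1, 1): F = (-6.000, -7.000).
Jacobian J = [[-8·p·q + 1, -4·p^2 + 1], [-4·p·q - 3·q + 5, -2·p^2 - 3·p]].
At the point, J = [[9.000, -3.000], [6.000, 1.000]] (det J = 27.000).
Solving J·Δ = −F gives Δ = (1.000, 1.000).

(1.000, 1.000)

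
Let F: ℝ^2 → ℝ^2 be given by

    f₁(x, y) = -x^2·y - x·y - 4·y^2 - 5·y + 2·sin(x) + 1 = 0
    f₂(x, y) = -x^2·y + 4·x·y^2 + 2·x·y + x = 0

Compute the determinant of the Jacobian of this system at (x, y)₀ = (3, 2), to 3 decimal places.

J = [[-2·x·y - y + 2·cos(x), -x^2 - x - 8·y - 5], [-2·x·y + 4·y^2 + 2·y + 1, -x^2 + 8·x·y + 2·x]].
At the point, J = [[-15.97998, -33.000], [9.000, 45.000]].
det J = -422.099.

-422.099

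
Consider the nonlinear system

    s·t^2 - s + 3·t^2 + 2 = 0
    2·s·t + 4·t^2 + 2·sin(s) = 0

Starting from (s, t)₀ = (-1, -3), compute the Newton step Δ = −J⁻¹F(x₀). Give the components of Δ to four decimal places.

(-0.2329, 1.5947)

At (-1, -3): F = (21.0000, 40.317058).
Jacobian J = [[t^2 - 1, 2·s·t + 6·t], [2·t + 2·cos(s), 2·s + 8·t]].
At the point, J = [[8.0000, -12.0000], [-4.919395, -26.0000]] (det J = -267.032745).
Solving J·Δ = −F gives Δ = (-0.2329, 1.5947).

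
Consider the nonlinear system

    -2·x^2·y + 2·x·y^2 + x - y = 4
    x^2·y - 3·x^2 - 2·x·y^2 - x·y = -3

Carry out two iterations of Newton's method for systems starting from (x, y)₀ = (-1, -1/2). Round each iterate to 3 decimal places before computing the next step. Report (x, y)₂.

(-0.397, -3.309)

At (-1, -1/2): F = (-4.000, -0.500).
Jacobian J = [[-4·x·y + 2·y^2 + 1, -2·x^2 + 4·x·y - 1], [2·x·y - 6·x - 2·y^2 - y, x^2 - 4·x·y - x]].
At the point, J = [[-0.500, -1.000], [7.000, 0.000]] (det J = 7.000).
Solving J·Δ = −F gives Δ = (0.071, -4.036).
Then the next iterate is (x, y)₁ = (-0.929, -4.536).
Round to (-0.929, -4.536) and repeat: F = (-30.79239, 30.51108), J = [[25.29482, 14.12969], [-22.61270, -15.06373]].
Δ = (0.532, 1.227), so (x, y)₂ = (-0.397, -3.309).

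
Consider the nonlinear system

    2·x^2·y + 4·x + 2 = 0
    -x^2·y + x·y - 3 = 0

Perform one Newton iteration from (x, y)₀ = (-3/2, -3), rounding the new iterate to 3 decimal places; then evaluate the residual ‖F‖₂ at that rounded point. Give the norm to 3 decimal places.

2.000

At (-3/2, -3): F = (-17.500, 8.250).
Jacobian J = [[4·x·y + 4, 2·x^2], [-2·x·y + y, -x^2 + x]].
At the point, J = [[22.000, 4.500], [-12.000, -3.750]] (det J = -28.500).
Solving J·Δ = −F gives Δ = (1.000, -1.000).
Then the next iterate is (x, y)₁ = (-0.500, -4.000).
Re-evaluating at (-0.500, -4.000): F = (-2.000, 0.000), so ‖F‖₂ = 2.000.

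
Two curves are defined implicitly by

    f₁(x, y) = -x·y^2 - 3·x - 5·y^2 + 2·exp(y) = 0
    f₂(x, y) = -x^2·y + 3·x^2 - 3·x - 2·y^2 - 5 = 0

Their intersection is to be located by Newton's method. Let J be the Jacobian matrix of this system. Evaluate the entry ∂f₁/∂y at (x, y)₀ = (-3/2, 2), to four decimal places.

0.7781

∂f₁/∂y = -2·x·y - 10·y + 2·exp(y).
At (-3/2, 2) this is 0.7781.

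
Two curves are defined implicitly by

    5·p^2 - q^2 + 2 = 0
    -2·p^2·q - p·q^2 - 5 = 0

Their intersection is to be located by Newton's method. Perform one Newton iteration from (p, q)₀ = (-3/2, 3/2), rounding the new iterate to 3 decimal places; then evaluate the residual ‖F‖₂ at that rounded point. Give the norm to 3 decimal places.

4.752

At (-3/2, 3/2): F = (11.000, -8.375).
Jacobian J = [[10·p, -2·q], [-4·p·q - q^2, -2·p^2 - 2·p·q]].
At the point, J = [[-15.000, -3.000], [6.750, 0.000]] (det J = 20.250).
Solving J·Δ = −F gives Δ = (1.241, -2.537).
Then the next iterate is (p, q)₁ = (-0.259, -1.037).
Re-evaluating at (-0.259, -1.037): F = (1.26004, -4.58235), so ‖F‖₂ = 4.752.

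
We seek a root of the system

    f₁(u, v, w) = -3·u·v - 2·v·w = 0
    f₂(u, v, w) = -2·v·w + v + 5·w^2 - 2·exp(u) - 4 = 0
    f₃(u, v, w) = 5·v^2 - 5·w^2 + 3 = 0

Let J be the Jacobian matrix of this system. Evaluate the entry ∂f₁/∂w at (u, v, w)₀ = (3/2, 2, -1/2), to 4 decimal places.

-4.0000

∂f₁/∂w = -2·v.
At (3/2, 2, -1/2) this is -4.0000.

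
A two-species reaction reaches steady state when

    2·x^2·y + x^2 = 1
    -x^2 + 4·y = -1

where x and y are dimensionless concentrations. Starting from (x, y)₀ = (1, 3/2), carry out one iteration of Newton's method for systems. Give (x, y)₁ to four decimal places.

At (1, 3/2): F = (3.0000, 6.0000).
Jacobian J = [[4·x·y + 2·x, 2·x^2], [-2·x, 4]].
At the point, J = [[8.0000, 2.0000], [-2.0000, 4.0000]] (det J = 36.0000).
Solving J·Δ = −F gives Δ = (0.0000, -1.5000).
Then the next iterate is (x, y)₁ = (1.0000, 0.0000).

(1.0000, 0.0000)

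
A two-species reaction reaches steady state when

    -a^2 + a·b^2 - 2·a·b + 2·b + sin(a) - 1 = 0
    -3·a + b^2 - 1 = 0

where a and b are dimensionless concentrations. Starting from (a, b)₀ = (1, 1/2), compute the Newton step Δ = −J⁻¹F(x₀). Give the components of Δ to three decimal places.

(-3.595, -7.036)

At (1, 1/2): F = (-0.90853, -3.750).
Jacobian J = [[-2·a + b^2 - 2·b + cos(a), 2·a·b - 2·a + 2], [-3, 2·b]].
At the point, J = [[-2.20970, 1.000], [-3.000, 1.000]] (det J = 0.79030).
Solving J·Δ = −F gives Δ = (-3.595, -7.036).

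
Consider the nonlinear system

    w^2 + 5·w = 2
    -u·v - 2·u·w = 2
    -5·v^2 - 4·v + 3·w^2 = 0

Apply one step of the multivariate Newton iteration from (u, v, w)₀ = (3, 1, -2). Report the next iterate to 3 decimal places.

(10.024, -5.643, 6.000)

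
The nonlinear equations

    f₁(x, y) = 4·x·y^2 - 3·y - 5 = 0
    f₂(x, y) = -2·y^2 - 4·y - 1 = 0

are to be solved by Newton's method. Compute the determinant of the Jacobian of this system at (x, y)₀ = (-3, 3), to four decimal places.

J = [[4·y^2, 8·x·y - 3], [0, -4·y - 4]].
At the point, J = [[36.0000, -75.0000], [0.0000, -16.0000]].
det J = -576.0000.

-576.0000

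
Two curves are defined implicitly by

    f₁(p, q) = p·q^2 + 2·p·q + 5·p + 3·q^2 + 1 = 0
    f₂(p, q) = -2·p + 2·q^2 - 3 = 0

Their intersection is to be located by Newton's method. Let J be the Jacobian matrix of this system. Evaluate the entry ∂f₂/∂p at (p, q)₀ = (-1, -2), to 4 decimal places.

-2.0000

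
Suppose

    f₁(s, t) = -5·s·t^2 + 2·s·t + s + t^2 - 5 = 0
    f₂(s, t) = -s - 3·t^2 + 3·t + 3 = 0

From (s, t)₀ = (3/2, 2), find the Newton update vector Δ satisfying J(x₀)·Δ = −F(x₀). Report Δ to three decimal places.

(-0.964, -0.393)

At (3/2, 2): F = (-23.500, -4.500).
Jacobian J = [[-5·t^2 + 2·t + 1, -10·s·t + 2·s + 2·t], [-1, -6·t + 3]].
At the point, J = [[-15.000, -23.000], [-1.000, -9.000]] (det J = 112.000).
Solving J·Δ = −F gives Δ = (-0.964, -0.393).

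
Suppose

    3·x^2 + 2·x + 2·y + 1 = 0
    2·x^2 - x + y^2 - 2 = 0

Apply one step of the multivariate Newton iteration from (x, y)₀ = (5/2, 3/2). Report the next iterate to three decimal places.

At (5/2, 3/2): F = (27.750, 10.250).
Jacobian J = [[6·x + 2, 2], [4·x - 1, 2·y]].
At the point, J = [[17.000, 2.000], [9.000, 3.000]] (det J = 33.000).
Solving J·Δ = −F gives Δ = (-1.902, 2.288).
Then the next iterate is (x, y)₁ = (0.598, 3.788).

(0.598, 3.788)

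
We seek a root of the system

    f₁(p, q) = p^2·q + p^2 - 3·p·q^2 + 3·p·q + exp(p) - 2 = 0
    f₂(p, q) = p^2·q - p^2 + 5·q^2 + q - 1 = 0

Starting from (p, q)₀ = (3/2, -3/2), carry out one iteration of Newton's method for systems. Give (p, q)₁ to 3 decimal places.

(1.022, -0.929)

At (3/2, -3/2): F = (-15.51831, 3.125).
Jacobian J = [[2·p·q + 2·p - 3·q^2 + 3·q + exp(p), p^2 - 6·p·q + 3·p], [2·p·q - 2·p, p^2 + 10·q + 1]].
At the point, J = [[-8.26831, 20.250], [-7.500, -11.750]] (det J = 249.02765).
Solving J·Δ = −F gives Δ = (-0.478, 0.571).
Then the next iterate is (p, q)₁ = (1.022, -0.929).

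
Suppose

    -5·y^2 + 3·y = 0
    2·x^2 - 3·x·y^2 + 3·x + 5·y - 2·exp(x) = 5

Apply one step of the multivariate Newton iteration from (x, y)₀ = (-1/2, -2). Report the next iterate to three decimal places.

(-1.511, -0.870)

At (-1/2, -2): F = (-26.000, -11.21306).
Jacobian J = [[0, -10·y + 3], [4·x - 3·y^2 - 2·exp(x) + 3, -6·x·y + 5]].
At the point, J = [[0.000, 23.000], [-12.21306, -1.000]] (det J = 280.90041).
Solving J·Δ = −F gives Δ = (-1.011, 1.130).
Then the next iterate is (x, y)₁ = (-1.511, -0.870).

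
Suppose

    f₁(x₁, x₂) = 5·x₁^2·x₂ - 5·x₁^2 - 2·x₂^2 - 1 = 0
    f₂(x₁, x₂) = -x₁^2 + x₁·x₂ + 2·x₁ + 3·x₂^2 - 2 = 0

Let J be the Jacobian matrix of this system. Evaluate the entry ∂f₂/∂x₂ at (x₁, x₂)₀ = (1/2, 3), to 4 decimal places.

18.5000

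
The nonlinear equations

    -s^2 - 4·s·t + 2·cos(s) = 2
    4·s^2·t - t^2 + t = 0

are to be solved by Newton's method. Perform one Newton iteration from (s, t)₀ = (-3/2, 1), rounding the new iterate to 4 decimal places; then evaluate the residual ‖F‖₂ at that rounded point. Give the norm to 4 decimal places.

2.7650

At (-3/2, 1): F = (1.891474, 9.0000).
Jacobian J = [[-2·s - 4·t - 2·sin(s), -4·s], [8·s·t, 4·s^2 - 2·t + 1]].
At the point, J = [[0.994990, 6.0000], [-12.0000, 8.0000]] (det J = 79.959920).
Solving J·Δ = −F gives Δ = (0.4861, -0.3959).
Then the next iterate is (s, t)₁ = (-1.0139, 0.6041).
Re-evaluating at (-1.0139, 0.6041): F = (0.479103, 2.723206), so ‖F‖₂ = 2.7650.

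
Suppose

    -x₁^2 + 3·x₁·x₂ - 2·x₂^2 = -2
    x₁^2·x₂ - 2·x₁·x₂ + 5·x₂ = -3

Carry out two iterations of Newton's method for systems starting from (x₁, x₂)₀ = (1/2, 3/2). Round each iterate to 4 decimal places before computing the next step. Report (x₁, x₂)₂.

At (1/2, 3/2): F = (-0.5000, 9.3750).
Jacobian J = [[-2·x₁ + 3·x₂, 3·x₁ - 4·x₂], [2·x₁·x₂ - 2·x₂, x₁^2 - 2·x₁ + 5]].
At the point, J = [[3.5000, -4.5000], [-1.5000, 4.2500]] (det J = 8.1250).
Solving J·Δ = −F gives Δ = (-4.9308, -3.9462).
Then the next iterate is (x₁, x₂)₁ = (-4.4308, -2.4462).
Round to (-4.4308, -2.4462) and repeat: F = (2.916091, -78.932017), J = [[1.5230, -3.5076], [26.569646, 33.493589]].
Δ = (1.2426, 1.3709), so (x₁, x₂)₂ = (-3.1882, -1.0753).

(-3.1882, -1.0753)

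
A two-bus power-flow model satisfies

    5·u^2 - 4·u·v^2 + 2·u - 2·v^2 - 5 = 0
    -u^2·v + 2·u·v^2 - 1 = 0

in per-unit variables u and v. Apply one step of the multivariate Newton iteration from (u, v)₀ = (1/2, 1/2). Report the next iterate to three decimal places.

At (1/2, 1/2): F = (-3.750, -0.875).
Jacobian J = [[10·u - 4·v^2 + 2, -8·u·v - 4·v], [-2·u·v + 2·v^2, -u^2 + 4·u·v]].
At the point, J = [[6.000, -4.000], [0.000, 0.750]] (det J = 4.500).
Solving J·Δ = −F gives Δ = (1.403, 1.167).
Then the next iterate is (u, v)₁ = (1.903, 1.667).

(1.903, 1.667)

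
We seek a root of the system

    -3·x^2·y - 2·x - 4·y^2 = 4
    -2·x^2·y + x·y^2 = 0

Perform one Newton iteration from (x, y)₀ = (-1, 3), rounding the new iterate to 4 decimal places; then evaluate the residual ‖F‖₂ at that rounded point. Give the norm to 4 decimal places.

At (-1, 3): F = (-47.0000, -15.0000).
Jacobian J = [[-6·x·y - 2, -3·x^2 - 8·y], [-4·x·y + y^2, -2·x^2 + 2·x·y]].
At the point, J = [[16.0000, -27.0000], [21.0000, -8.0000]] (det J = 439.0000).
Solving J·Δ = −F gives Δ = (0.0661, -1.7016).
Then the next iterate is (x, y)₁ = (-0.9339, 1.2984).
Re-evaluating at (-0.9339, 1.2984): F = (-12.272844, -3.839257), so ‖F‖₂ = 12.8593.

12.8593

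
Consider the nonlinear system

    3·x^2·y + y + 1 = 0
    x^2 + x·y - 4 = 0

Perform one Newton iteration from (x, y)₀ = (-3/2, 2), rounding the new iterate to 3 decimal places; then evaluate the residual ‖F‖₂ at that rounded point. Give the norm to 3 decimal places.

At (-3/2, 2): F = (16.500, -4.750).
Jacobian J = [[6·x·y, 3·x^2 + 1], [2·x + y, x]].
At the point, J = [[-18.000, 7.750], [-1.000, -1.500]] (det J = 34.750).
Solving J·Δ = −F gives Δ = (-0.347, -2.935).
Then the next iterate is (x, y)₁ = (-1.847, -0.935).
Re-evaluating at (-1.847, -0.935): F = (-9.50400, 1.13835), so ‖F‖₂ = 9.572.

9.572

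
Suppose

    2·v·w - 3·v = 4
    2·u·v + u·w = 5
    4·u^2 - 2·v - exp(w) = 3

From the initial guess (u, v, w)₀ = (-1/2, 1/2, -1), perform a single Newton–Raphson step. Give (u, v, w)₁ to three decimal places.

(0.323, -1.857, -6.286)

At (-1/2, 1/2, -1): F = (-6.500, -5.000, -3.36788).
Jacobian J = [[0, 2·w - 3, 2·v], [2·v + w, 2·u, u], [8·u, -2, -exp(w)]].
At the point, J = [[0.000, -5.000, 1.000], [0.000, -1.000, -0.500], [-4.000, -2.000, -0.36788]] (det J = -14.000).
Solving J·Δ = −F gives Δ = (0.823, -2.357, -5.286).
Then the next iterate is (u, v, w)₁ = (0.323, -1.857, -6.286).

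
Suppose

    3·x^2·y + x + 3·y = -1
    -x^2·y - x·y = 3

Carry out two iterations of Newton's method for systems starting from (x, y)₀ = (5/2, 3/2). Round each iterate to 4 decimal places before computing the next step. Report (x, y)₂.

At (5/2, 3/2): F = (36.1250, -16.1250).
Jacobian J = [[6·x·y + 1, 3·x^2 + 3], [-2·x·y - y, -x^2 - x]].
At the point, J = [[23.5000, 21.7500], [-9.0000, -8.7500]] (det J = -9.8750).
Solving J·Δ = −F gives Δ = (3.5063, -5.4494).
Then the next iterate is (x, y)₁ = (6.0063, -3.9494).
Round to (6.0063, -3.9494) and repeat: F = (-432.273294, 163.198413), J = [[-141.327687, 111.226919], [51.391962, -42.081940]].
Δ = (-0.1680, 3.6729), so (x, y)₂ = (5.8383, -0.2765).

(5.8383, -0.2765)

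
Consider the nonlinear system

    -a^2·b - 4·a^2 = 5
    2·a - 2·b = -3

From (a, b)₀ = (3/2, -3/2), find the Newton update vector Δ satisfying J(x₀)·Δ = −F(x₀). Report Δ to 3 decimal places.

(-2.128, 2.372)

At (3/2, -3/2): F = (-10.625, 9.000).
Jacobian J = [[-2·a·b - 8·a, -a^2], [2, -2]].
At the point, J = [[-7.500, -2.250], [2.000, -2.000]] (det J = 19.500).
Solving J·Δ = −F gives Δ = (-2.128, 2.372).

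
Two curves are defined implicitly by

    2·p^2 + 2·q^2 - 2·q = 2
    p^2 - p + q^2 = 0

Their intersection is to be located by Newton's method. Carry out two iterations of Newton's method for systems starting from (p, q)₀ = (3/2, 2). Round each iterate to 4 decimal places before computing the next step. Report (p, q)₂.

At (3/2, 2): F = (6.5000, 4.7500).
Jacobian J = [[4·p, 4·q - 2], [2·p - 1, 2·q]].
At the point, J = [[6.0000, 6.0000], [2.0000, 4.0000]] (det J = 12.0000).
Solving J·Δ = −F gives Δ = (0.2083, -1.2917).
Then the next iterate is (p, q)₁ = (1.7083, 0.7083).
Round to (1.7083, 0.7083) and repeat: F = (3.423356, 1.711678), J = [[6.8332, 0.8332], [2.4166, 1.4166]].
Δ = (-0.4465, -0.4465), so (p, q)₂ = (1.2618, 0.2618).

(1.2618, 0.2618)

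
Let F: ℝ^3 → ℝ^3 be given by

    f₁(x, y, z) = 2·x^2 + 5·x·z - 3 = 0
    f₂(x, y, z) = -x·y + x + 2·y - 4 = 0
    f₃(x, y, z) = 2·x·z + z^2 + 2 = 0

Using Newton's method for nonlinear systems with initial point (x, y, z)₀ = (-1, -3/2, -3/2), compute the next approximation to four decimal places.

At (-1, -3/2, -3/2): F = (6.5000, -9.5000, 7.2500).
Jacobian J = [[4·x + 5·z, 0, 5·x], [-y + 1, -x + 2, 0], [2·z, 0, 2·x + 2·z]].
At the point, J = [[-11.5000, 0.0000, -5.0000], [2.5000, 3.0000, 0.0000], [-3.0000, 0.0000, -5.0000]] (det J = 127.5000).
Solving J·Δ = −F gives Δ = (-0.0882, 3.2402, 1.5029).
Then the next iterate is (x, y, z)₁ = (-1.0882, 1.7402, 0.0029).

(-1.0882, 1.7402, 0.0029)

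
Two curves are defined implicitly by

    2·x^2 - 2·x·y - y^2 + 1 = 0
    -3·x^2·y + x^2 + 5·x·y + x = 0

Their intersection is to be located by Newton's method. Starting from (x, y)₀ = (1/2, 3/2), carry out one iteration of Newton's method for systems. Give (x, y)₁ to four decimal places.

At (1/2, 3/2): F = (-2.2500, 3.3750).
Jacobian J = [[4·x - 2·y, -2·x - 2·y], [-6·x·y + 2·x + 5·y + 1, -3·x^2 + 5·x]].
At the point, J = [[-1.0000, -4.0000], [5.0000, 1.7500]] (det J = 18.2500).
Solving J·Δ = −F gives Δ = (-0.5240, -0.4315).
Then the next iterate is (x, y)₁ = (-0.0240, 1.0685).

(-0.0240, 1.0685)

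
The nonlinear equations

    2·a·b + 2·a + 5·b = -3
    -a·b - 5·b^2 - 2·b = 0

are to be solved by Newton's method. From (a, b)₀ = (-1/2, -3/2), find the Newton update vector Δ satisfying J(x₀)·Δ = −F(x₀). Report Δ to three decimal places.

(-0.923, 0.769)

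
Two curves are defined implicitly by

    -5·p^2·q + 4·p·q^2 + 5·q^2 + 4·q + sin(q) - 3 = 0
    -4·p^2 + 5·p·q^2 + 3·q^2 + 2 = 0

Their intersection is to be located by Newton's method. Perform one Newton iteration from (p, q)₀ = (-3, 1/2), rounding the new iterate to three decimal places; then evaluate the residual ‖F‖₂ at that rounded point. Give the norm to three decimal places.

10.856

At (-3, 1/2): F = (-24.77057, -37.000).
Jacobian J = [[-10·p·q + 4·q^2, -5·p^2 + 8·p·q + 10·q + cos(q) + 4], [-8·p + 5·q^2, 10·p·q + 6·q]].
At the point, J = [[16.000, -47.12242], [25.250, -12.000]] (det J = 997.84104).
Solving J·Δ = −F gives Δ = (1.449, -0.034).
Then the next iterate is (p, q)₁ = (-1.551, 0.466).
Re-evaluating at (-1.551, 0.466): F = (-6.55319, -8.65498), so ‖F‖₂ = 10.856.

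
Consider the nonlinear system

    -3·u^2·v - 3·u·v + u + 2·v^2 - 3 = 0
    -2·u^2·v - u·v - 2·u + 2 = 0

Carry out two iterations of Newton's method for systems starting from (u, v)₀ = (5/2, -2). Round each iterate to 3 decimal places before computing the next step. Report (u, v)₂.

At (5/2, -2): F = (60.000, 27.000).
Jacobian J = [[-6·u·v - 3·v + 1, -3·u^2 - 3·u + 4·v], [-4·u·v - v - 2, -2·u^2 - u]].
At the point, J = [[37.000, -34.250], [20.000, -15.000]] (det J = 130.000).
Solving J·Δ = −F gives Δ = (-0.190, 1.546).
Then the next iterate is (u, v)₁ = (2.310, -0.454).
Round to (2.310, -0.454) and repeat: F = (10.13622, 3.27392), J = [[8.65444, -24.75430], [2.64896, -12.98220]].
Δ = (-1.081, 0.032), so (u, v)₂ = (1.229, -0.422).

(1.229, -0.422)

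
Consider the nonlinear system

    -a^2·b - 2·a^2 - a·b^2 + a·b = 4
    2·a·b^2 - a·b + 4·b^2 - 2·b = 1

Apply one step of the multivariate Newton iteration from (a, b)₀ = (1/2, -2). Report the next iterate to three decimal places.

(-0.420, -1.342)

At (1/2, -2): F = (-7.000, 24.000).
Jacobian J = [[-2·a·b - 4·a - b^2 + b, -a^2 - 2·a·b + a], [2·b^2 - b, 4·a·b - a + 8·b - 2]].
At the point, J = [[-6.000, 2.250], [10.000, -22.500]] (det J = 112.500).
Solving J·Δ = −F gives Δ = (-0.920, 0.658).
Then the next iterate is (a, b)₁ = (-0.420, -1.342).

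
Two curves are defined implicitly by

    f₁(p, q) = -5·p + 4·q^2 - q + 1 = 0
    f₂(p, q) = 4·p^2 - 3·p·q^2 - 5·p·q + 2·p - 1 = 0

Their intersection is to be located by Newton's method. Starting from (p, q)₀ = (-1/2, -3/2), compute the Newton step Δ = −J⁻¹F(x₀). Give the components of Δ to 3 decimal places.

(-7.340, 3.900)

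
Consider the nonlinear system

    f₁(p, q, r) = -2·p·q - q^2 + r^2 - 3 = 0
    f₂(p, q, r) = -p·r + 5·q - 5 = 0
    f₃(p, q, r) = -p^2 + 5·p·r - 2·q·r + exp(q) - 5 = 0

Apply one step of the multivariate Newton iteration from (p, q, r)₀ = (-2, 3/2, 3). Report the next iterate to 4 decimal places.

At (-2, 3/2, 3): F = (9.7500, 8.5000, -43.518311).
Jacobian J = [[-2·q, -2·p - 2·q, 2·r], [-r, 5, -p], [-2·p + 5·r, -2·r + exp(q), 5·p - 2·q]].
At the point, J = [[-3.0000, 1.0000, 6.0000], [-3.0000, 5.0000, 2.0000], [19.0000, -1.518311, -13.0000]] (det J = -357.780269).
Solving J·Δ = −F gives Δ = (1.8096, -0.3495, -0.6620).
Then the next iterate is (p, q, r)₁ = (-0.1904, 1.1505, 2.3380).

(-0.1904, 1.1505, 2.3380)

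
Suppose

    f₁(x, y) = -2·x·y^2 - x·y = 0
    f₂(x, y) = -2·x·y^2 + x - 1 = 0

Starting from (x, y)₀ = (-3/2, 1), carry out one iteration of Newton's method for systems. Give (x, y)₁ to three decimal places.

(0.714, 1.286)

At (-3/2, 1): F = (4.500, 0.500).
Jacobian J = [[-2·y^2 - y, -4·x·y - x], [-2·y^2 + 1, -4·x·y]].
At the point, J = [[-3.000, 7.500], [-1.000, 6.000]] (det J = -10.500).
Solving J·Δ = −F gives Δ = (2.214, 0.286).
Then the next iterate is (x, y)₁ = (0.714, 1.286).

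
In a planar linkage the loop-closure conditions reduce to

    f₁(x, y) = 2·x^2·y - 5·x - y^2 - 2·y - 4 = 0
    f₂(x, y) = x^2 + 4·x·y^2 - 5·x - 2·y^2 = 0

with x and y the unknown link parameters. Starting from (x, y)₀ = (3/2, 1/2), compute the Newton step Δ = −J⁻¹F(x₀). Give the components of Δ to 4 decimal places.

At (3/2, 1/2): F = (-10.5000, -4.2500).
Jacobian J = [[4·x·y - 5, 2·x^2 - 2·y - 2], [2·x + 4·y^2 - 5, 8·x·y - 4·y]].
At the point, J = [[-2.0000, 1.5000], [-1.0000, 4.0000]] (det J = -6.5000).
Solving J·Δ = −F gives Δ = (-5.4808, -0.3077).

(-5.4808, -0.3077)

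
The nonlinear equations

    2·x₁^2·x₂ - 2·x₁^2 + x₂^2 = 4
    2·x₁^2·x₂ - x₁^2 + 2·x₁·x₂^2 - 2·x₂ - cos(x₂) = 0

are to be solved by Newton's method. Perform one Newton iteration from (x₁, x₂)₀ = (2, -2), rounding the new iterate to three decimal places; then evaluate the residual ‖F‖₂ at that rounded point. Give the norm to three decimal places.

8.408

At (2, -2): F = (-24.000, 0.41615).
Jacobian J = [[4·x₁·x₂ - 4·x₁, 2·x₁^2 + 2·x₂], [4·x₁·x₂ - 2·x₁ + 2·x₂^2, 2·x₁^2 + 4·x₁·x₂ + sin(x₂) - 2]].
At the point, J = [[-24.000, 4.000], [-12.000, -10.90930]] (det J = 309.82314).
Solving J·Δ = −F gives Δ = (-0.840, 0.962).
Then the next iterate is (x₁, x₂)₁ = (1.160, -1.038).
Re-evaluating at (1.160, -1.038): F = (-8.40722, -0.07134), so ‖F‖₂ = 8.408.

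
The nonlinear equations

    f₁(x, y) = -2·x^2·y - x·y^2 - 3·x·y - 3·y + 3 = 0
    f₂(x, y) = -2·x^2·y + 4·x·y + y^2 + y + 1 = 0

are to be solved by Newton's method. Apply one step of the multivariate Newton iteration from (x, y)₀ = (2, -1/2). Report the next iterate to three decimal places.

(1.625, 0.102)

At (2, -1/2): F = (11.000, 0.750).
Jacobian J = [[-4·x·y - y^2 - 3·y, -2·x^2 - 2·x·y - 3·x - 3], [-4·x·y + 4·y, -2·x^2 + 4·x + 2·y + 1]].
At the point, J = [[5.250, -15.000], [2.000, 0.000]] (det J = 30.000).
Solving J·Δ = −F gives Δ = (-0.375, 0.602).
Then the next iterate is (x, y)₁ = (1.625, 0.102).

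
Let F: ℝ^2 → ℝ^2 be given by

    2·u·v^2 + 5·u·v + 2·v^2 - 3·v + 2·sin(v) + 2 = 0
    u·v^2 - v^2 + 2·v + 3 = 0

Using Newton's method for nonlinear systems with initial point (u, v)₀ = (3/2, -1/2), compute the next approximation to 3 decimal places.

(0.714, -1.786)

At (3/2, -1/2): F = (0.04115, 2.125).
Jacobian J = [[2·v^2 + 5·v, 4·u·v + 5·u + 4·v + 2·cos(v) - 3], [v^2, 2·u·v - 2·v + 2]].
At the point, J = [[-2.000, 1.25517], [0.250, 1.500]] (det J = -3.31379).
Solving J·Δ = −F gives Δ = (-0.786, -1.286).
Then the next iterate is (u, v)₁ = (0.714, -1.786).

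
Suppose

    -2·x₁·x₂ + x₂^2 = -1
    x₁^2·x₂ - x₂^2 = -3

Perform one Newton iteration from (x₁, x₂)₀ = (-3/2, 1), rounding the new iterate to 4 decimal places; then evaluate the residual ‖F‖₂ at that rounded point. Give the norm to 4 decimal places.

3.0621

At (-3/2, 1): F = (5.0000, 4.2500).
Jacobian J = [[-2·x₂, -2·x₁ + 2·x₂], [2·x₁·x₂, x₁^2 - 2·x₂]].
At the point, J = [[-2.0000, 5.0000], [-3.0000, 0.2500]] (det J = 14.5000).
Solving J·Δ = −F gives Δ = (1.3793, -0.4483).
Then the next iterate is (x₁, x₂)₁ = (-0.1207, 0.5517).
Re-evaluating at (-0.1207, 0.5517): F = (1.437553, 2.703665), so ‖F‖₂ = 3.0621.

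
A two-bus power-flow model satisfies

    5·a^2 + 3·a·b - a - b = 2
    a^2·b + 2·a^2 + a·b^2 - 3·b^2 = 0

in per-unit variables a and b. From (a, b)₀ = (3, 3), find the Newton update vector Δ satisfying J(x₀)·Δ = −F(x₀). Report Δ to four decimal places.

(-7.2000, 26.2000)

At (3, 3): F = (64.0000, 45.0000).
Jacobian J = [[10·a + 3·b - 1, 3·a - 1], [2·a·b + 4·a + b^2, a^2 + 2·a·b - 6·b]].
At the point, J = [[38.0000, 8.0000], [39.0000, 9.0000]] (det J = 30.0000).
Solving J·Δ = −F gives Δ = (-7.2000, 26.2000).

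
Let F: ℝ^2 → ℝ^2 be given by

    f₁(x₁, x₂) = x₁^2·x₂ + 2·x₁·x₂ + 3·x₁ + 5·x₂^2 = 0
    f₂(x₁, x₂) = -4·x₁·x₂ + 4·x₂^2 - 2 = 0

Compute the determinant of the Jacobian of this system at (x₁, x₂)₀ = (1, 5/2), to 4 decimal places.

488.0000

J = [[2·x₁·x₂ + 2·x₂ + 3, x₁^2 + 2·x₁ + 10·x₂], [-4·x₂, -4·x₁ + 8·x₂]].
At the point, J = [[13.0000, 28.0000], [-10.0000, 16.0000]].
det J = 488.0000.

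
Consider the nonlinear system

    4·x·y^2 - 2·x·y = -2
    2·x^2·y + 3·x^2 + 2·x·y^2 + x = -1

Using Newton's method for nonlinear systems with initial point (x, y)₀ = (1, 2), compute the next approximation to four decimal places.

(0.5149, 1.4158)

At (1, 2): F = (14.0000, 17.0000).
Jacobian J = [[4·y^2 - 2·y, 8·x·y - 2·x], [4·x·y + 6·x + 2·y^2 + 1, 2·x^2 + 4·x·y]].
At the point, J = [[12.0000, 14.0000], [23.0000, 10.0000]] (det J = -202.0000).
Solving J·Δ = −F gives Δ = (-0.4851, -0.5842).
Then the next iterate is (x, y)₁ = (0.5149, 1.4158).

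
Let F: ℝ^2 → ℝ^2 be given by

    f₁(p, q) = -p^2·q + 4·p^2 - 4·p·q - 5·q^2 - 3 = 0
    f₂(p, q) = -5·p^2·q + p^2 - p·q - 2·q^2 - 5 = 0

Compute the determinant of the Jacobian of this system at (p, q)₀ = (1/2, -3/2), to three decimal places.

-78.625

J = [[-2·p·q + 8·p - 4·q, -p^2 - 4·p - 10·q], [-10·p·q + 2·p - q, -5·p^2 - p - 4·q]].
At the point, J = [[11.500, 12.750], [10.000, 4.250]].
det J = -78.625.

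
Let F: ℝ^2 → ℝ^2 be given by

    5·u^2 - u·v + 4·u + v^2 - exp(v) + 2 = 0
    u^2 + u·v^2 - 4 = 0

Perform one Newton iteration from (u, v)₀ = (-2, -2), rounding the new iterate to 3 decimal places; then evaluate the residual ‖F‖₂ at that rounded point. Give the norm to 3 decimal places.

5.225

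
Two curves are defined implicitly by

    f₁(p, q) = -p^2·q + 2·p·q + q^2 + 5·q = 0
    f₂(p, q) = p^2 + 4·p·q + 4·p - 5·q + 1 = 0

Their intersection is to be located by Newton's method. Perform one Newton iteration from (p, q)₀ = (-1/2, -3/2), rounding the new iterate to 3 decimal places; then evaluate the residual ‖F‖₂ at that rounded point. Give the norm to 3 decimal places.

2.867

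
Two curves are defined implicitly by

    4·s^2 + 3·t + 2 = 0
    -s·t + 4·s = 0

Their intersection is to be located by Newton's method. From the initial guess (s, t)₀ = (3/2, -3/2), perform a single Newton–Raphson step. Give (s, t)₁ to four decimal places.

(0.5000, 0.3333)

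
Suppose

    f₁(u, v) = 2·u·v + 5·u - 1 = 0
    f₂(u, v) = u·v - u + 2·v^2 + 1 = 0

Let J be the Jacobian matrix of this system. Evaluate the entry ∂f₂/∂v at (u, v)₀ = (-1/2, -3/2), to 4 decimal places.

-6.5000

∂f₂/∂v = u + 4·v.
At (-1/2, -3/2) this is -6.5000.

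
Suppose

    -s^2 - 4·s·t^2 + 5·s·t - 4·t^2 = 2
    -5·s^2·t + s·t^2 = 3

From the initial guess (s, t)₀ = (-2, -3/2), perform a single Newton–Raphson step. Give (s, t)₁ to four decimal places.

At (-2, -3/2): F = (18.0000, 22.5000).
Jacobian J = [[-2·s - 4·t^2 + 5·t, -8·s·t + 5·s - 8·t], [-10·s·t + t^2, -5·s^2 + 2·s·t]].
At the point, J = [[-12.5000, -22.0000], [-27.7500, -14.0000]] (det J = -435.5000).
Solving J·Δ = −F gives Δ = (0.5580, 0.5011).
Then the next iterate is (s, t)₁ = (-1.4420, -0.9989).

(-1.4420, -0.9989)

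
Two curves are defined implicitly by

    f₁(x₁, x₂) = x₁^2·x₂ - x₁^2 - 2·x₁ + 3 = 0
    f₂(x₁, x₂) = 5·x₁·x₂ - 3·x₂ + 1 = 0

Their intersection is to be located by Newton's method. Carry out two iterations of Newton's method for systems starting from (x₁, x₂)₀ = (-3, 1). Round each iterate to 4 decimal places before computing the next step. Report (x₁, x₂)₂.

At (-3, 1): F = (9.0000, -17.0000).
Jacobian J = [[2·x₁·x₂ - 2·x₁ - 2, x₁^2], [5·x₂, 5·x₁ - 3]].
At the point, J = [[-2.0000, 9.0000], [5.0000, -18.0000]] (det J = -9.0000).
Solving J·Δ = −F gives Δ = (-1.0000, -1.2222).
Then the next iterate is (x₁, x₂)₁ = (-4.0000, -0.2222).
Round to (-4.0000, -0.2222) and repeat: F = (-8.5552, 6.1106), J = [[7.7776, 16.0000], [-1.1110, -23.0000]].
Δ = (0.6145, 0.2360), so (x₁, x₂)₂ = (-3.3855, 0.0138).

(-3.3855, 0.0138)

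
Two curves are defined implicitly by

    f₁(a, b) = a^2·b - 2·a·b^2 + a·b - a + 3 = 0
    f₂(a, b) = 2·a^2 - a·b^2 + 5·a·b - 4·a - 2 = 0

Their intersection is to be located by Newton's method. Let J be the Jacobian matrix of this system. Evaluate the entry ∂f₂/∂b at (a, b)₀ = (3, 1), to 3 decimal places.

9.000

∂f₂/∂b = -2·a·b + 5·a.
At (3, 1) this is 9.000.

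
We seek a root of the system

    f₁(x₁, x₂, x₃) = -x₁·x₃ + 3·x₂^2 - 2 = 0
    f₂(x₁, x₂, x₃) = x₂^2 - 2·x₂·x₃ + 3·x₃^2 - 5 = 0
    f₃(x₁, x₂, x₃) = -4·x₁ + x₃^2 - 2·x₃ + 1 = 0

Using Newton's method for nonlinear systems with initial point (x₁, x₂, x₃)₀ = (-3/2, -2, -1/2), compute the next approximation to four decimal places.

(-4.4674, -0.5145, 6.2065)

At (-3/2, -2, -1/2): F = (9.2500, -2.2500, 8.2500).
Jacobian J = [[-x₃, 6·x₂, -x₁], [0, 2·x₂ - 2·x₃, -2·x₂ + 6·x₃], [-4, 0, 2·x₃ - 2]].
At the point, J = [[0.5000, -12.0000, 1.5000], [0.0000, -3.0000, 1.0000], [-4.0000, 0.0000, -3.0000]] (det J = 34.5000).
Solving J·Δ = −F gives Δ = (-2.9674, 1.4855, 6.7065).
Then the next iterate is (x₁, x₂, x₃)₁ = (-4.4674, -0.5145, 6.2065).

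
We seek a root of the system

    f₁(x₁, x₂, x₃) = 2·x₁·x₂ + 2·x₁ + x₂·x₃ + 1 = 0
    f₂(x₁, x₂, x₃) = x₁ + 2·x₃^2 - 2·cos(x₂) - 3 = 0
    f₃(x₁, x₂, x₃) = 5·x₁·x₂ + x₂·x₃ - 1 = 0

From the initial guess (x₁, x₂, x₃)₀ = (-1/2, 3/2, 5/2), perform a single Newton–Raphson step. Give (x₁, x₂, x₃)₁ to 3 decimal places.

At (-1/2, 3/2, 5/2): F = (2.250, 8.85853, -1.000).
Jacobian J = [[2·x₂ + 2, 2·x₁ + x₃, x₂], [1, 2·sin(x₂), 4·x₃], [5·x₂, 5·x₁ + x₃, x₂]].
At the point, J = [[5.000, 1.500, 1.500], [1.000, 1.99499, 10.000], [7.500, 0.000, 1.500]] (det J = 102.76879).
Solving J·Δ = −F gives Δ = (0.245, -1.758, -0.560).
Then the next iterate is (x₁, x₂, x₃)₁ = (-0.255, -0.258, 1.940).

(-0.255, -0.258, 1.940)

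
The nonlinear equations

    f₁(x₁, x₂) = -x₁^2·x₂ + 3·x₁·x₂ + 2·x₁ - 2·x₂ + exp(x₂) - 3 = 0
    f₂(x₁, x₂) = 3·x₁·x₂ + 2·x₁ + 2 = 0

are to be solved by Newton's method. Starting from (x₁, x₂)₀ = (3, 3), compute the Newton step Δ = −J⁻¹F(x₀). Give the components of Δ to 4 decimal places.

(-1.8295, -1.6528)

At (3, 3): F = (17.085537, 35.0000).
Jacobian J = [[-2·x₁·x₂ + 3·x₂ + 2, -x₁^2 + 3·x₁ + exp(x₂) - 2], [3·x₂ + 2, 3·x₁]].
At the point, J = [[-7.0000, 18.085537], [11.0000, 9.0000]] (det J = -261.940906).
Solving J·Δ = −F gives Δ = (-1.8295, -1.6528).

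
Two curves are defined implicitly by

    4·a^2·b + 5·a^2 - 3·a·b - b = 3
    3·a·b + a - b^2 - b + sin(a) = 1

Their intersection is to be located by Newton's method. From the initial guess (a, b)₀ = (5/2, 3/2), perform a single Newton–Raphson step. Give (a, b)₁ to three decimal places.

(2.227, -0.875)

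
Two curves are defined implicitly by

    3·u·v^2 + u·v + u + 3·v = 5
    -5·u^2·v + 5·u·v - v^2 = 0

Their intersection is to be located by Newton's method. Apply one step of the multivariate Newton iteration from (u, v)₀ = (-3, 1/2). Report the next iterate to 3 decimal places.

(-20.432, -4.997)

At (-3, 1/2): F = (-10.250, -30.250).
Jacobian J = [[3·v^2 + v + 1, 6·u·v + u + 3], [-10·u·v + 5·v, -5·u^2 + 5·u - 2·v]].
At the point, J = [[2.250, -9.000], [17.500, -61.000]] (det J = 20.250).
Solving J·Δ = −F gives Δ = (-17.432, -5.497).
Then the next iterate is (u, v)₁ = (-20.432, -4.997).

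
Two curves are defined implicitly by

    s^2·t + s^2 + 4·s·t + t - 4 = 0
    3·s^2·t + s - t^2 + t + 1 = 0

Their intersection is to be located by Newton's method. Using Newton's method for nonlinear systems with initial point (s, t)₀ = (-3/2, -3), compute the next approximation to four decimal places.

At (-3/2, -3): F = (6.5000, -32.7500).
Jacobian J = [[2·s·t + 2·s + 4·t, s^2 + 4·s + 1], [6·s·t + 1, 3·s^2 - 2·t + 1]].
At the point, J = [[-6.0000, -2.7500], [28.0000, 13.7500]] (det J = -5.5000).
Solving J·Δ = −F gives Δ = (-0.1250, 2.6364).
Then the next iterate is (s, t)₁ = (-1.6250, -0.3636).

(-1.6250, -0.3636)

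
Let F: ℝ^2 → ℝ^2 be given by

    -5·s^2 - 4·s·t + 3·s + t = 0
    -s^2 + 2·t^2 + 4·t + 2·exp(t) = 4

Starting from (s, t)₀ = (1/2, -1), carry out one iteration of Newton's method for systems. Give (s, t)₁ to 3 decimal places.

At (1/2, -1): F = (1.250, -5.51424).
Jacobian J = [[-10·s - 4·t + 3, -4·s + 1], [-2·s, 4·t + 2·exp(t) + 4]].
At the point, J = [[2.000, -1.000], [-1.000, 0.73576]] (det J = 0.47152).
Solving J·Δ = −F gives Δ = (9.744, 20.738).
Then the next iterate is (s, t)₁ = (10.244, 19.738).

(10.244, 19.738)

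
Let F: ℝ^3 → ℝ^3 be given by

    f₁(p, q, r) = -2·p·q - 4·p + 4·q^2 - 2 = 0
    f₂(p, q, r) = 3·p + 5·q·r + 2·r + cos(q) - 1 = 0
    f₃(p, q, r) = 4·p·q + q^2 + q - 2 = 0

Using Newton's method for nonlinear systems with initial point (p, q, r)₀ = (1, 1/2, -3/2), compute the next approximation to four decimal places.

(-0.1029, 0.7426, 0.5261)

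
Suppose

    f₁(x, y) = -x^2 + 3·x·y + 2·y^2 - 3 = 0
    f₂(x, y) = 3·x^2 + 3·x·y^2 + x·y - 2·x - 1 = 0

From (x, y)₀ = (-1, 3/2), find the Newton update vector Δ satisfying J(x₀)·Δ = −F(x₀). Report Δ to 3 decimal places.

At (-1, 3/2): F = (-4.000, -4.250).
Jacobian J = [[-2·x + 3·y, 3·x + 4·y], [6·x + 3·y^2 + y - 2, 6·x·y + x]].
At the point, J = [[6.500, 3.000], [0.250, -10.000]] (det J = -65.750).
Solving J·Δ = −F gives Δ = (0.802, -0.405).

(0.802, -0.405)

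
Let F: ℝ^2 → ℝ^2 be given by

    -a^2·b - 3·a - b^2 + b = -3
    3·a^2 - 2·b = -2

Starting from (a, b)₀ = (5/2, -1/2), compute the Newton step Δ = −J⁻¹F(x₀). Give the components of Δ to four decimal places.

At (5/2, -1/2): F = (-2.1250, 21.7500).
Jacobian J = [[-2·a·b - 3, -a^2 - 2·b + 1], [6·a, -2]].
At the point, J = [[-0.5000, -4.2500], [15.0000, -2.0000]] (det J = 64.7500).
Solving J·Δ = −F gives Δ = (-1.4932, -0.3243).

(-1.4932, -0.3243)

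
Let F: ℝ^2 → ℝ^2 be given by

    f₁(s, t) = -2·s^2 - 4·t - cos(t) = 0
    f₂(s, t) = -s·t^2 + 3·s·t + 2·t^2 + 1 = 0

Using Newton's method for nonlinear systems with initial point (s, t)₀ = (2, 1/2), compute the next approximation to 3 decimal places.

(0.826, 0.078)

At (2, 1/2): F = (-10.87758, 4.000).
Jacobian J = [[-4·s, sin(t) - 4], [-t^2 + 3·t, -2·s·t + 3·s + 4·t]].
At the point, J = [[-8.000, -3.52057], [1.250, 6.000]] (det J = -43.59928).
Solving J·Δ = −F gives Δ = (-1.174, -0.422).
Then the next iterate is (s, t)₁ = (0.826, 0.078).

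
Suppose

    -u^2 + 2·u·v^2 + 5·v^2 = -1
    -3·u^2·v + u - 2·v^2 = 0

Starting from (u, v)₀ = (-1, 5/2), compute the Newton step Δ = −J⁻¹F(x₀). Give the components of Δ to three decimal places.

(0.166, -1.411)

At (-1, 5/2): F = (18.750, -21.000).
Jacobian J = [[-2·u + 2·v^2, 4·u·v + 10·v], [-6·u·v + 1, -3·u^2 - 4·v]].
At the point, J = [[14.500, 15.000], [16.000, -13.000]] (det J = -428.500).
Solving J·Δ = −F gives Δ = (0.166, -1.411).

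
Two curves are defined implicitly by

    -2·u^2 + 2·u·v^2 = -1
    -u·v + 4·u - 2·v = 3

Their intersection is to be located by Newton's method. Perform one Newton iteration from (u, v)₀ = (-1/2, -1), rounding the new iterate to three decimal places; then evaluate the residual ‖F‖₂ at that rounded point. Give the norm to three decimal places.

At (-1/2, -1): F = (-0.500, -3.500).
Jacobian J = [[-4·u + 2·v^2, 4·u·v], [-v + 4, -u - 2]].
At the point, J = [[4.000, 2.000], [5.000, -1.500]] (det J = -16.000).
Solving J·Δ = −F gives Δ = (0.484, -0.719).
Then the next iterate is (u, v)₁ = (-0.016, -1.719).
Re-evaluating at (-0.016, -1.719): F = (0.90493, 0.34650), so ‖F‖₂ = 0.969.

0.969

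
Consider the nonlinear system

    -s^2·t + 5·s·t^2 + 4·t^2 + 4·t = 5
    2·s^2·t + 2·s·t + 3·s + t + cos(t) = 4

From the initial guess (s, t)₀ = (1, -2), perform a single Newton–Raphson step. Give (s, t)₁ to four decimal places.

(-0.4757, -2.3157)

At (1, -2): F = (25.0000, -11.416147).
Jacobian J = [[-2·s·t + 5·t^2, -s^2 + 10·s·t + 8·t + 4], [4·s·t + 2·t + 3, 2·s^2 + 2·s - sin(t) + 1]].
At the point, J = [[24.0000, -33.0000], [-9.0000, 5.909297]] (det J = -155.176862).
Solving J·Δ = −F gives Δ = (-1.4757, -0.3157).
Then the next iterate is (s, t)₁ = (-0.4757, -2.3157).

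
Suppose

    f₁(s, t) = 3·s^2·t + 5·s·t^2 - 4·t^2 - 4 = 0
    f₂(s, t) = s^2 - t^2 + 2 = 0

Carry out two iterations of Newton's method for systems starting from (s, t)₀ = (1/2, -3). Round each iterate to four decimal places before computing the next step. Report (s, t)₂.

At (1/2, -3): F = (-19.7500, -6.7500).
Jacobian J = [[6·s·t + 5·t^2, 3·s^2 + 10·s·t - 8·t], [2·s, -2·t]].
At the point, J = [[36.0000, 9.7500], [1.0000, 6.0000]] (det J = 206.2500).
Solving J·Δ = −F gives Δ = (0.2555, 1.0824).
Then the next iterate is (s, t)₁ = (0.7555, -1.9176).
Round to (0.7555, -1.9176) and repeat: F = (-8.101759, -1.106410), J = [[9.693468, 2.565673], [1.5110, 3.8352]].
Δ = (0.8479, -0.0456), so (s, t)₂ = (1.6034, -1.9632).

(1.6034, -1.9632)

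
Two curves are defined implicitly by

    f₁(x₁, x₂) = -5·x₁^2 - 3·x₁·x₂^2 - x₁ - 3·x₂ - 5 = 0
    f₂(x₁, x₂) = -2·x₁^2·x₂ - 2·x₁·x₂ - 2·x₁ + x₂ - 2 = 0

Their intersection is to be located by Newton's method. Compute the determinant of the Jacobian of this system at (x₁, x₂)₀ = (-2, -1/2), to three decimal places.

-99.750

J = [[-10·x₁ - 3·x₂^2 - 1, -6·x₁·x₂ - 3], [-4·x₁·x₂ - 2·x₂ - 2, -2·x₁^2 - 2·x₁ + 1]].
At the point, J = [[18.250, -9.000], [-5.000, -3.000]].
det J = -99.750.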